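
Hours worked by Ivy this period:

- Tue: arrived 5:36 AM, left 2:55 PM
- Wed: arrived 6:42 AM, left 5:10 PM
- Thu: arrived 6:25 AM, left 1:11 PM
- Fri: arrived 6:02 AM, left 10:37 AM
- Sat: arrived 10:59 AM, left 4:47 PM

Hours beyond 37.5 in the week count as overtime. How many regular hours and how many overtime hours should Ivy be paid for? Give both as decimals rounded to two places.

Tue: 5:36 AM–2:55 PM = 9 h 19 min
Wed: 6:42 AM–5:10 PM = 10 h 28 min
Thu: 6:25 AM–1:11 PM = 6 h 46 min
Fri: 6:02 AM–10:37 AM = 4 h 35 min
Sat: 10:59 AM–4:47 PM = 5 h 48 min
Total worked: 36 h 56 min = 36.93 h.
Threshold 37.5 h → overtime 0 h 0 min, regular 36 h 56 min.

Regular 36.93 hours, overtime 0.00 hours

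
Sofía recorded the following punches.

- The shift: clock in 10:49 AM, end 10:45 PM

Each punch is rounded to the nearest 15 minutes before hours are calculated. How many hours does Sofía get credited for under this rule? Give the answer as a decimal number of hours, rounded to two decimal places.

12.00 hours

The shift: in 10:49 AM→10:45 AM, out 10:45 PM→10:45 PM; 12 h 0 min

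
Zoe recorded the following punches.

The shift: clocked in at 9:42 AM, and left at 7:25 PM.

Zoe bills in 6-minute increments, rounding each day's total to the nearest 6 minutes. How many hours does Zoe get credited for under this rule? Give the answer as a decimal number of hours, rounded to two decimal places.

The shift: 9:42 AM–7:25 PM = 9 h 43 min → rounds to 9 h 42 min

9.70 hours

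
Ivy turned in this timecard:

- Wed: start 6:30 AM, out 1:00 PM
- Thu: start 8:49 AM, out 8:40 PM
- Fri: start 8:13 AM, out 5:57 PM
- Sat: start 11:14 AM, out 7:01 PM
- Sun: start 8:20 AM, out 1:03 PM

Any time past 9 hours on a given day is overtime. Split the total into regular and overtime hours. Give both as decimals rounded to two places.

Regular 37.00 hours, overtime 3.58 hours

Wed: 6:30 AM–1:00 PM = 6 h 30 min
Thu: 8:49 AM–8:40 PM = 11 h 51 min
Fri: 8:13 AM–5:57 PM = 9 h 44 min
Sat: 11:14 AM–7:01 PM = 7 h 47 min
Sun: 8:20 AM–1:03 PM = 4 h 43 min
Wed reg 6 h 30 min / OT 0 h 0 min; Thu reg 9 h 0 min / OT 2 h 51 min; Fri reg 9 h 0 min / OT 0 h 44 min; Sat reg 7 h 47 min / OT 0 h 0 min; Sun reg 4 h 43 min / OT 0 h 0 min.
Totals: regular 37 h 0 min, overtime 3 h 35 min.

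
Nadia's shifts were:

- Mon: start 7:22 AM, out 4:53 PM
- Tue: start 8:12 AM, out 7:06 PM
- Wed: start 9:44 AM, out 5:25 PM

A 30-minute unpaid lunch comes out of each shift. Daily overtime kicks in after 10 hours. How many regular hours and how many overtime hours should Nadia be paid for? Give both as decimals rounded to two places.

Mon: 7:22 AM–4:53 PM = 9 h 31 min; less 30 min break → 9 h 1 min
Tue: 8:12 AM–7:06 PM = 10 h 54 min; less 30 min break → 10 h 24 min
Wed: 9:44 AM–5:25 PM = 7 h 41 min; less 30 min break → 7 h 11 min
Mon reg 9 h 1 min / OT 0 h 0 min; Tue reg 10 h 0 min / OT 0 h 24 min; Wed reg 7 h 11 min / OT 0 h 0 min.
Totals: regular 26 h 12 min, overtime 0 h 24 min.

Regular 26.20 hours, overtime 0.40 hours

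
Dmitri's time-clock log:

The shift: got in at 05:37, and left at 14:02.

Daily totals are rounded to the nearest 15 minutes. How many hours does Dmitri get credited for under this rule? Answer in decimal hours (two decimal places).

The shift: 05:37–14:02 = 8 h 25 min → rounds to 8 h 30 min

8.50 hours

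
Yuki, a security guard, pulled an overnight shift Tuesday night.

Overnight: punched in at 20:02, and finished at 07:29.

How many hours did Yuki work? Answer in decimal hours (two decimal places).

Overnight: 20:02 → midnight = 3 h 58 min; midnight → 07:29 = 7 h 29 min; span 11 h 27 min

11.45 hours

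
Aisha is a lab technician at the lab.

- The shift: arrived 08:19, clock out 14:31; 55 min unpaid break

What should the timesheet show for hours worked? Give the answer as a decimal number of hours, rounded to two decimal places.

The shift: 08:19–14:31 = 6 h 12 min; less 55 min break → 5 h 17 min

5.28 hours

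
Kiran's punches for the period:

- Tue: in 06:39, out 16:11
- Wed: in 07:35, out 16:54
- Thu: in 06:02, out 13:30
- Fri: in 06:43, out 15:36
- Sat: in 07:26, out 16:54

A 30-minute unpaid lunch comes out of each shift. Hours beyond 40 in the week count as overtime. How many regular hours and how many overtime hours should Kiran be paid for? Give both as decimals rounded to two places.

Regular 40.00 hours, overtime 2.17 hours

Tue: 06:39–16:11 = 9 h 32 min; less 30 min break → 9 h 2 min
Wed: 07:35–16:54 = 9 h 19 min; less 30 min break → 8 h 49 min
Thu: 06:02–13:30 = 7 h 28 min; less 30 min break → 6 h 58 min
Fri: 06:43–15:36 = 8 h 53 min; less 30 min break → 8 h 23 min
Sat: 07:26–16:54 = 9 h 28 min; less 30 min break → 8 h 58 min
Total worked: 42 h 10 min = 42.17 h.
Threshold 40 h → overtime 2 h 10 min, regular 40 h 0 min.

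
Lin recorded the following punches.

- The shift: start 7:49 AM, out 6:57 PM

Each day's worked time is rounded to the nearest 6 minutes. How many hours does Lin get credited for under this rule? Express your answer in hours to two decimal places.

The shift: 7:49 AM–6:57 PM = 11 h 8 min → rounds to 11 h 6 min

11.10 hours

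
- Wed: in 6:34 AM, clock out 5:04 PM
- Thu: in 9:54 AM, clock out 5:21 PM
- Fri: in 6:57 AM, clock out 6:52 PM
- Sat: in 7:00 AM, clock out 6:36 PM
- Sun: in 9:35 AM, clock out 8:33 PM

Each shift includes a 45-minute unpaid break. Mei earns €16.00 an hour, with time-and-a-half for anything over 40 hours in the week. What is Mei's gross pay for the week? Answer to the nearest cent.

Wed: 6:34 AM–5:04 PM = 10 h 30 min; less 45 min break → 9 h 45 min
Thu: 9:54 AM–5:21 PM = 7 h 27 min; less 45 min break → 6 h 42 min
Fri: 6:57 AM–6:52 PM = 11 h 55 min; less 45 min break → 11 h 10 min
Sat: 7:00 AM–6:36 PM = 11 h 36 min; less 45 min break → 10 h 51 min
Sun: 9:35 AM–8:33 PM = 10 h 58 min; less 45 min break → 10 h 13 min
Total worked: 48 h 41 min = 2921 min.
Regular 40 h 0 min = 2400 min at €16.00/h; overtime 8 h 41 min = 521 min at €24.00/h.
Pay = (2400 × €16.00 + 521 × €24.00) ÷ 60 = €848.40.

€848.40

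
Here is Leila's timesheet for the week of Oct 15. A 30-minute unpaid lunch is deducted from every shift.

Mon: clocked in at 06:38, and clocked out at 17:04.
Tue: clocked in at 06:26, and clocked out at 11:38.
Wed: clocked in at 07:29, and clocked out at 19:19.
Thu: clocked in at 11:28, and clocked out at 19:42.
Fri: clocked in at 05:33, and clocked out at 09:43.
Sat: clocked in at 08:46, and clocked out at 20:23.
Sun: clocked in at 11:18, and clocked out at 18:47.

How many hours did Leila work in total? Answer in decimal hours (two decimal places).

Mon: 06:38–17:04 = 10 h 26 min; less 30 min break → 9 h 56 min
Tue: 06:26–11:38 = 5 h 12 min; less 30 min break → 4 h 42 min
Wed: 07:29–19:19 = 11 h 50 min; less 30 min break → 11 h 20 min
Thu: 11:28–19:42 = 8 h 14 min; less 30 min break → 7 h 44 min
Fri: 05:33–09:43 = 4 h 10 min; less 30 min break → 3 h 40 min
Sat: 08:46–20:23 = 11 h 37 min; less 30 min break → 11 h 7 min
Sun: 11:18–18:47 = 7 h 29 min; less 30 min break → 6 h 59 min
Total: 9 h 56 min + 4 h 42 min + 11 h 20 min + 7 h 44 min + 3 h 40 min + 11 h 7 min + 6 h 59 min = 55 h 28 min.

55.47 hours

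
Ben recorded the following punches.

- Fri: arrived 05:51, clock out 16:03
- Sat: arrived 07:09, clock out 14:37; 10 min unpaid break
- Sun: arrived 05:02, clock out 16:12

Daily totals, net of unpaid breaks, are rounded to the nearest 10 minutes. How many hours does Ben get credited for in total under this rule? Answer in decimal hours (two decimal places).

Fri: 05:51–16:03 = 10 h 12 min → rounds to 10 h 10 min
Sat: 07:09–14:37 = 7 h 28 min − 10 min = 7 h 18 min → rounds to 7 h 20 min
Sun: 05:02–16:12 = 11 h 10 min → rounds to 11 h 10 min
Total credited: 28 h 40 min.

28.67 hours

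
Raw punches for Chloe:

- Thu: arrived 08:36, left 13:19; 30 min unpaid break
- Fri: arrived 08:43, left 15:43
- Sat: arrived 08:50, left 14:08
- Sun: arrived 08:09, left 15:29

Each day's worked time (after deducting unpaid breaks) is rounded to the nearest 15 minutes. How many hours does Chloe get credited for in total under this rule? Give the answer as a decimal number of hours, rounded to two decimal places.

Thu: 08:36–13:19 = 4 h 43 min − 30 min = 4 h 13 min → rounds to 4 h 15 min
Fri: 08:43–15:43 = 7 h 0 min → rounds to 7 h 0 min
Sat: 08:50–14:08 = 5 h 18 min → rounds to 5 h 15 min
Sun: 08:09–15:29 = 7 h 20 min → rounds to 7 h 15 min
Total credited: 23 h 45 min.

23.75 hours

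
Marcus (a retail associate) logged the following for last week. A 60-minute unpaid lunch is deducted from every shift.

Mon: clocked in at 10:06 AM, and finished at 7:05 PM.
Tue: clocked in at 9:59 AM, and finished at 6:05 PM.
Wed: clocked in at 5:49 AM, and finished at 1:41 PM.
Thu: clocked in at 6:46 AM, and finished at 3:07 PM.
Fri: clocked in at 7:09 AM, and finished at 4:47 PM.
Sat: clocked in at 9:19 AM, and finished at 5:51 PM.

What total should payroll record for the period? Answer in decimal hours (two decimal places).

45.47 hours

Mon: 10:06 AM–7:05 PM = 8 h 59 min; less 60 min break → 7 h 59 min
Tue: 9:59 AM–6:05 PM = 8 h 6 min; less 60 min break → 7 h 6 min
Wed: 5:49 AM–1:41 PM = 7 h 52 min; less 60 min break → 6 h 52 min
Thu: 6:46 AM–3:07 PM = 8 h 21 min; less 60 min break → 7 h 21 min
Fri: 7:09 AM–4:47 PM = 9 h 38 min; less 60 min break → 8 h 38 min
Sat: 9:19 AM–5:51 PM = 8 h 32 min; less 60 min break → 7 h 32 min
Total: 7 h 59 min + 7 h 6 min + 6 h 52 min + 7 h 21 min + 8 h 38 min + 7 h 32 min = 45 h 28 min.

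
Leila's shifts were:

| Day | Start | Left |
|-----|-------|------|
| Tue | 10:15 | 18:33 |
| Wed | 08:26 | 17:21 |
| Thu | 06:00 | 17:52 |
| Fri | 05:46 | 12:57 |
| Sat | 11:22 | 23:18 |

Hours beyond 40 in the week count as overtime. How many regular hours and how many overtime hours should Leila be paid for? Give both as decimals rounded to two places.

Tue: 10:15–18:33 = 8 h 18 min
Wed: 08:26–17:21 = 8 h 55 min
Thu: 06:00–17:52 = 11 h 52 min
Fri: 05:46–12:57 = 7 h 11 min
Sat: 11:22–23:18 = 11 h 56 min
Total worked: 48 h 12 min = 48.20 h.
Threshold 40 h → overtime 8 h 12 min, regular 40 h 0 min.

Regular 40.00 hours, overtime 8.20 hours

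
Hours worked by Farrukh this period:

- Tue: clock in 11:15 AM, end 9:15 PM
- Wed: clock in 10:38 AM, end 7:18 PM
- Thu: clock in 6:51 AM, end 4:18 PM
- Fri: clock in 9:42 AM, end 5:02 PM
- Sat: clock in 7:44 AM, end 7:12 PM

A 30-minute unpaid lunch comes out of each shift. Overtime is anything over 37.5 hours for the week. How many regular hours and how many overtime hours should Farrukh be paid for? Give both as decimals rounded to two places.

Regular 37.50 hours, overtime 6.92 hours

Tue: 11:15 AM–9:15 PM = 10 h 0 min; less 30 min break → 9 h 30 min
Wed: 10:38 AM–7:18 PM = 8 h 40 min; less 30 min break → 8 h 10 min
Thu: 6:51 AM–4:18 PM = 9 h 27 min; less 30 min break → 8 h 57 min
Fri: 9:42 AM–5:02 PM = 7 h 20 min; less 30 min break → 6 h 50 min
Sat: 7:44 AM–7:12 PM = 11 h 28 min; less 30 min break → 10 h 58 min
Total worked: 44 h 25 min = 44.42 h.
Threshold 37.5 h → overtime 6 h 55 min, regular 37 h 30 min.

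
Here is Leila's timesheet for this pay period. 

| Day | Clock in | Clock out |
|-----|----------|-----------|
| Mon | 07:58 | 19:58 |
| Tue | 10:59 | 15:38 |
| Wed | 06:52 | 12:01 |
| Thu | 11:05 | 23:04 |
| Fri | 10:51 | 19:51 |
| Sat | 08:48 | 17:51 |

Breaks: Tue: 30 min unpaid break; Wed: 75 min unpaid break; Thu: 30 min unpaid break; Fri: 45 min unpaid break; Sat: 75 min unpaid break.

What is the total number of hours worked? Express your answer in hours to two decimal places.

47.58 hours

Mon: 07:58–19:58 = 12 h 0 min
Tue: 10:59–15:38 = 4 h 39 min; less 30 min break → 4 h 9 min
Wed: 06:52–12:01 = 5 h 9 min; less 75 min break → 3 h 54 min
Thu: 11:05–23:04 = 11 h 59 min; less 30 min break → 11 h 29 min
Fri: 10:51–19:51 = 9 h 0 min; less 45 min break → 8 h 15 min
Sat: 08:48–17:51 = 9 h 3 min; less 75 min break → 7 h 48 min
Total: 12 h 0 min + 4 h 9 min + 3 h 54 min + 11 h 29 min + 8 h 15 min + 7 h 48 min = 47 h 35 min.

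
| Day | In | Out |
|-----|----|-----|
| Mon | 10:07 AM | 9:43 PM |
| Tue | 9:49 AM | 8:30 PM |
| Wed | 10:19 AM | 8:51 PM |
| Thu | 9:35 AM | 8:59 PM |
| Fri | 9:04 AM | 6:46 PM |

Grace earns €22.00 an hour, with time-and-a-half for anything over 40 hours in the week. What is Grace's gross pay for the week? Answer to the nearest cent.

Mon: 10:07 AM–9:43 PM = 11 h 36 min
Tue: 9:49 AM–8:30 PM = 10 h 41 min
Wed: 10:19 AM–8:51 PM = 10 h 32 min
Thu: 9:35 AM–8:59 PM = 11 h 24 min
Fri: 9:04 AM–6:46 PM = 9 h 42 min
Total worked: 53 h 55 min = 3235 min.
Regular 40 h 0 min = 2400 min at €22.00/h; overtime 13 h 55 min = 835 min at €33.00/h.
Pay = (2400 × €22.00 + 835 × €33.00) ÷ 60 = €1339.25.

€1339.25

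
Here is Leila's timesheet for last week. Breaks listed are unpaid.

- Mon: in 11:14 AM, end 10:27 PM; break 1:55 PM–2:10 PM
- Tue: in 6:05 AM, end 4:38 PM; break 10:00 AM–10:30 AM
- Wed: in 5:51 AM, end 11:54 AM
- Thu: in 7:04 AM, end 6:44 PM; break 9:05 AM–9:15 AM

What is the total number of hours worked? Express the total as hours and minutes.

Mon: 11:14 AM–10:27 PM = 11 h 13 min; less 15 min break → 10 h 58 min
Tue: 6:05 AM–4:38 PM = 10 h 33 min; less 30 min break → 10 h 3 min
Wed: 5:51 AM–11:54 AM = 6 h 3 min
Thu: 7:04 AM–6:44 PM = 11 h 40 min; less 10 min break → 11 h 30 min
Total: 10 h 58 min + 10 h 3 min + 6 h 3 min + 11 h 30 min = 38 h 34 min.

38 h 34 min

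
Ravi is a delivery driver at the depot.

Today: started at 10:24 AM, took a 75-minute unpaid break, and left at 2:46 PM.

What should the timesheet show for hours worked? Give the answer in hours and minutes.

Today: 10:24 AM–2:46 PM = 4 h 22 min; less 75 min break → 3 h 7 min

3 h 7 min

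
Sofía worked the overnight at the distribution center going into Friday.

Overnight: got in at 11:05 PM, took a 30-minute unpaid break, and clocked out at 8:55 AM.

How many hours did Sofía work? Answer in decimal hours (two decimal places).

9.33 hours

Overnight: 11:05 PM → midnight = 0 h 55 min; midnight → 8:55 AM = 8 h 55 min; span 9 h 50 min; less 30 min break → 9 h 20 min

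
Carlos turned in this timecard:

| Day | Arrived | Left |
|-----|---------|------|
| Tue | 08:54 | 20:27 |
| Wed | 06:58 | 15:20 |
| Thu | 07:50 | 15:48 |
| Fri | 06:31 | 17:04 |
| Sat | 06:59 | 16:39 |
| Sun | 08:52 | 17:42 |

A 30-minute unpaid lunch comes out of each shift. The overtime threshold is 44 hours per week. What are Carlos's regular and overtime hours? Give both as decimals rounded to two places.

Regular 44.00 hours, overtime 9.93 hours

Tue: 08:54–20:27 = 11 h 33 min; less 30 min break → 11 h 3 min
Wed: 06:58–15:20 = 8 h 22 min; less 30 min break → 7 h 52 min
Thu: 07:50–15:48 = 7 h 58 min; less 30 min break → 7 h 28 min
Fri: 06:31–17:04 = 10 h 33 min; less 30 min break → 10 h 3 min
Sat: 06:59–16:39 = 9 h 40 min; less 30 min break → 9 h 10 min
Sun: 08:52–17:42 = 8 h 50 min; less 30 min break → 8 h 20 min
Total worked: 53 h 56 min = 53.93 h.
Threshold 44 h → overtime 9 h 56 min, regular 44 h 0 min.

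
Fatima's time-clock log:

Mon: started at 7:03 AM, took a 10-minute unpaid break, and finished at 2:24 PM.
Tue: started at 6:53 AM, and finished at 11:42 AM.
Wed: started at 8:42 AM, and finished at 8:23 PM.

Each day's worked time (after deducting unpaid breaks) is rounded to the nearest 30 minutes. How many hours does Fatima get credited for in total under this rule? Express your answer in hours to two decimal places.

Mon: 7:03 AM–2:24 PM = 7 h 21 min − 10 min = 7 h 11 min → rounds to 7 h 0 min
Tue: 6:53 AM–11:42 AM = 4 h 49 min → rounds to 5 h 0 min
Wed: 8:42 AM–8:23 PM = 11 h 41 min → rounds to 11 h 30 min
Total credited: 23 h 30 min.

23.50 hours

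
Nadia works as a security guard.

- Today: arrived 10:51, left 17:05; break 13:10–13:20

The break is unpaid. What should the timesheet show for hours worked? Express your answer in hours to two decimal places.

6.07 hours

Today: 10:51–17:05 = 6 h 14 min; less 10 min break → 6 h 4 min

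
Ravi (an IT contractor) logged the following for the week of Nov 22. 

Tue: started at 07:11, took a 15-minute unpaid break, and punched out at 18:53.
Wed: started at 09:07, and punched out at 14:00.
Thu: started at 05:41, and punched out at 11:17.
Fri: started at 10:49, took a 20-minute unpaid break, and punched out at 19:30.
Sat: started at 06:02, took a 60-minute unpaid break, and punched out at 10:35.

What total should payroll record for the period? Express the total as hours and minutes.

33 h 50 min

Tue: 07:11–18:53 = 11 h 42 min; less 15 min break → 11 h 27 min
Wed: 09:07–14:00 = 4 h 53 min
Thu: 05:41–11:17 = 5 h 36 min
Fri: 10:49–19:30 = 8 h 41 min; less 20 min break → 8 h 21 min
Sat: 06:02–10:35 = 4 h 33 min; less 60 min break → 3 h 33 min
Total: 11 h 27 min + 4 h 53 min + 5 h 36 min + 8 h 21 min + 3 h 33 min = 33 h 50 min.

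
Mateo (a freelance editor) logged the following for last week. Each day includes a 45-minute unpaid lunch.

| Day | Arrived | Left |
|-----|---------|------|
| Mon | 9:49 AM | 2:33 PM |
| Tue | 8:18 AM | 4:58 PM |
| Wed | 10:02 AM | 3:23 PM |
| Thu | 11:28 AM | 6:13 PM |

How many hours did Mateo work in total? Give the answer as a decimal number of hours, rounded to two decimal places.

22.50 hours

Mon: 9:49 AM–2:33 PM = 4 h 44 min; less 45 min break → 3 h 59 min
Tue: 8:18 AM–4:58 PM = 8 h 40 min; less 45 min break → 7 h 55 min
Wed: 10:02 AM–3:23 PM = 5 h 21 min; less 45 min break → 4 h 36 min
Thu: 11:28 AM–6:13 PM = 6 h 45 min; less 45 min break → 6 h 0 min
Total: 3 h 59 min + 7 h 55 min + 4 h 36 min + 6 h 0 min = 22 h 30 min.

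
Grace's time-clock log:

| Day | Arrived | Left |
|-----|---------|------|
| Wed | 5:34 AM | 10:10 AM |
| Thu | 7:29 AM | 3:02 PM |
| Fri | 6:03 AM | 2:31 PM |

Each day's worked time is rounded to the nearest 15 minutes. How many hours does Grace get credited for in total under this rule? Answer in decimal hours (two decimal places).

Wed: 5:34 AM–10:10 AM = 4 h 36 min → rounds to 4 h 30 min
Thu: 7:29 AM–3:02 PM = 7 h 33 min → rounds to 7 h 30 min
Fri: 6:03 AM–2:31 PM = 8 h 28 min → rounds to 8 h 30 min
Total credited: 20 h 30 min.

20.50 hours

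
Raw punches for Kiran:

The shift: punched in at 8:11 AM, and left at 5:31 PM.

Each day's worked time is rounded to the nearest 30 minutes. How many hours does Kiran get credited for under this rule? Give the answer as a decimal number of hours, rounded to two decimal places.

9.50 hours

The shift: 8:11 AM–5:31 PM = 9 h 20 min → rounds to 9 h 30 min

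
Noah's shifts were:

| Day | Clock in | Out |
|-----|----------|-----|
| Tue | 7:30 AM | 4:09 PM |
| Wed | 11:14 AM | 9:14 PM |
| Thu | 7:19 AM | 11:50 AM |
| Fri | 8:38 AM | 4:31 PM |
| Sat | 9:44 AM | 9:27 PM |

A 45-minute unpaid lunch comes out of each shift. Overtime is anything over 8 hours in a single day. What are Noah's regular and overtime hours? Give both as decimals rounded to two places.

Tue: 7:30 AM–4:09 PM = 8 h 39 min; less 45 min break → 7 h 54 min
Wed: 11:14 AM–9:14 PM = 10 h 0 min; less 45 min break → 9 h 15 min
Thu: 7:19 AM–11:50 AM = 4 h 31 min; less 45 min break → 3 h 46 min
Fri: 8:38 AM–4:31 PM = 7 h 53 min; less 45 min break → 7 h 8 min
Sat: 9:44 AM–9:27 PM = 11 h 43 min; less 45 min break → 10 h 58 min
Tue reg 7 h 54 min / OT 0 h 0 min; Wed reg 8 h 0 min / OT 1 h 15 min; Thu reg 3 h 46 min / OT 0 h 0 min; Fri reg 7 h 8 min / OT 0 h 0 min; Sat reg 8 h 0 min / OT 2 h 58 min.
Totals: regular 34 h 48 min, overtime 4 h 13 min.

Regular 34.80 hours, overtime 4.22 hours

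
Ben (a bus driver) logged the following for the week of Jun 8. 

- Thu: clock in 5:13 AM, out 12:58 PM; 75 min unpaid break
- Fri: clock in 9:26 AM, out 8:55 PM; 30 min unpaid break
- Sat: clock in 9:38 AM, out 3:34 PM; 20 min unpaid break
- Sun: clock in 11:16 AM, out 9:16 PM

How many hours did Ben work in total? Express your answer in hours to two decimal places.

33.08 hours

Thu: 5:13 AM–12:58 PM = 7 h 45 min; less 75 min break → 6 h 30 min
Fri: 9:26 AM–8:55 PM = 11 h 29 min; less 30 min break → 10 h 59 min
Sat: 9:38 AM–3:34 PM = 5 h 56 min; less 20 min break → 5 h 36 min
Sun: 11:16 AM–9:16 PM = 10 h 0 min
Total: 6 h 30 min + 10 h 59 min + 5 h 36 min + 10 h 0 min = 33 h 5 min.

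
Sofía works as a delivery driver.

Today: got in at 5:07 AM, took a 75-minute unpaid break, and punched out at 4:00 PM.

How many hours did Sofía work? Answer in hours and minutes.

Today: 5:07 AM–4:00 PM = 10 h 53 min; less 75 min break → 9 h 38 min

9 h 38 min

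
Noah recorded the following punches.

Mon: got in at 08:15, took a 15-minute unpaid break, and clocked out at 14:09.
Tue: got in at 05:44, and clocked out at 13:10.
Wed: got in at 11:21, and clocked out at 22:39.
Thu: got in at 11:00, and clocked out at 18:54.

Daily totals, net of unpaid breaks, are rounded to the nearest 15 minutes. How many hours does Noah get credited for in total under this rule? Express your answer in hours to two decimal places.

32.50 hours

Mon: 08:15–14:09 = 5 h 54 min − 15 min = 5 h 39 min → rounds to 5 h 45 min
Tue: 05:44–13:10 = 7 h 26 min → rounds to 7 h 30 min
Wed: 11:21–22:39 = 11 h 18 min → rounds to 11 h 15 min
Thu: 11:00–18:54 = 7 h 54 min → rounds to 8 h 0 min
Total credited: 32 h 30 min.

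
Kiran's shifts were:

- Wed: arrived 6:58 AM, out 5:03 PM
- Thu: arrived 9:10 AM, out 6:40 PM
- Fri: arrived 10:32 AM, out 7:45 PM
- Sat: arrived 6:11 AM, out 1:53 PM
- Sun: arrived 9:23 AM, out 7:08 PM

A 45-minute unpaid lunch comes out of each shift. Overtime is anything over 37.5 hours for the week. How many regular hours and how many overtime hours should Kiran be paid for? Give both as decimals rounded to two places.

Regular 37.50 hours, overtime 5.00 hours

Wed: 6:58 AM–5:03 PM = 10 h 5 min; less 45 min break → 9 h 20 min
Thu: 9:10 AM–6:40 PM = 9 h 30 min; less 45 min break → 8 h 45 min
Fri: 10:32 AM–7:45 PM = 9 h 13 min; less 45 min break → 8 h 28 min
Sat: 6:11 AM–1:53 PM = 7 h 42 min; less 45 min break → 6 h 57 min
Sun: 9:23 AM–7:08 PM = 9 h 45 min; less 45 min break → 9 h 0 min
Total worked: 42 h 30 min = 42.50 h.
Threshold 37.5 h → overtime 5 h 0 min, regular 37 h 30 min.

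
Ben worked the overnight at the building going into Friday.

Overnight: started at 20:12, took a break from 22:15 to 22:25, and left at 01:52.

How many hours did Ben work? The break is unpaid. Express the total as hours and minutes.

Overnight: 20:12 → midnight = 3 h 48 min; midnight → 01:52 = 1 h 52 min; span 5 h 40 min; less 10 min break → 5 h 30 min

5 h 30 min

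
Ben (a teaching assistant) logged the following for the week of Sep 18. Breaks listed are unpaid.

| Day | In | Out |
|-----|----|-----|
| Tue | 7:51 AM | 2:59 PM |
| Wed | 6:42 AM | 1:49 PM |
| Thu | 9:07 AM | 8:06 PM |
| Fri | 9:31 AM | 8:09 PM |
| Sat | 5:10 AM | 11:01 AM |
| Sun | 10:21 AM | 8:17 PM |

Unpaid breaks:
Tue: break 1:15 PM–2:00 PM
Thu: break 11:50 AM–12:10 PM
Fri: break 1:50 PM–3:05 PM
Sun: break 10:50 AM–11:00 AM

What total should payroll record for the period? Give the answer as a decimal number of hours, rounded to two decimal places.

Tue: 7:51 AM–2:59 PM = 7 h 8 min; less 45 min break → 6 h 23 min
Wed: 6:42 AM–1:49 PM = 7 h 7 min
Thu: 9:07 AM–8:06 PM = 10 h 59 min; less 20 min break → 10 h 39 min
Fri: 9:31 AM–8:09 PM = 10 h 38 min; less 75 min break → 9 h 23 min
Sat: 5:10 AM–11:01 AM = 5 h 51 min
Sun: 10:21 AM–8:17 PM = 9 h 56 min; less 10 min break → 9 h 46 min
Total: 6 h 23 min + 7 h 7 min + 10 h 39 min + 9 h 23 min + 5 h 51 min + 9 h 46 min = 49 h 9 min.

49.15 hours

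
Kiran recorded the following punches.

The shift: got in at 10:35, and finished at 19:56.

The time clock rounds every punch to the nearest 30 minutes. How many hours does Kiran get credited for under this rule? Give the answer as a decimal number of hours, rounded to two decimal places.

9.50 hours

The shift: in 10:35→10:30, out 19:56→20:00; 9 h 30 min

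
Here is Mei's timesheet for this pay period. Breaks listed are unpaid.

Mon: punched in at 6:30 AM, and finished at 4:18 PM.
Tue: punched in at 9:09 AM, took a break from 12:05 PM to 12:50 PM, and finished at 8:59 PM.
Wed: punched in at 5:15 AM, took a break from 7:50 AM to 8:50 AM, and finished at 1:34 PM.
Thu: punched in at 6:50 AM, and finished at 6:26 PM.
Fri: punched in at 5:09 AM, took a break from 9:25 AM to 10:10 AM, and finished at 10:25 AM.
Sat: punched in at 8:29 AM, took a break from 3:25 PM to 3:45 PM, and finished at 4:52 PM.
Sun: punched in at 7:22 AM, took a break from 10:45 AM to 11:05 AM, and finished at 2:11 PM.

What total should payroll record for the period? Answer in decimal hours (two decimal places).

58.85 hours

Mon: 6:30 AM–4:18 PM = 9 h 48 min
Tue: 9:09 AM–8:59 PM = 11 h 50 min; less 45 min break → 11 h 5 min
Wed: 5:15 AM–1:34 PM = 8 h 19 min; less 60 min break → 7 h 19 min
Thu: 6:50 AM–6:26 PM = 11 h 36 min
Fri: 5:09 AM–10:25 AM = 5 h 16 min; less 45 min break → 4 h 31 min
Sat: 8:29 AM–4:52 PM = 8 h 23 min; less 20 min break → 8 h 3 min
Sun: 7:22 AM–2:11 PM = 6 h 49 min; less 20 min break → 6 h 29 min
Total: 9 h 48 min + 11 h 5 min + 7 h 19 min + 11 h 36 min + 4 h 31 min + 8 h 3 min + 6 h 29 min = 58 h 51 min.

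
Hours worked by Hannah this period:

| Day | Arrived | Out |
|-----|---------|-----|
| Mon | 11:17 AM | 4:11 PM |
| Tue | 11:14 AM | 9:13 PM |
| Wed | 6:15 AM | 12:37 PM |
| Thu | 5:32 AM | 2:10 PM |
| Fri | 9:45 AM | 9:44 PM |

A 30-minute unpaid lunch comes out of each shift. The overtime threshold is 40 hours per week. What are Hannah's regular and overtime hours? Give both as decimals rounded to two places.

Regular 39.37 hours, overtime 0.00 hours

Mon: 11:17 AM–4:11 PM = 4 h 54 min; less 30 min break → 4 h 24 min
Tue: 11:14 AM–9:13 PM = 9 h 59 min; less 30 min break → 9 h 29 min
Wed: 6:15 AM–12:37 PM = 6 h 22 min; less 30 min break → 5 h 52 min
Thu: 5:32 AM–2:10 PM = 8 h 38 min; less 30 min break → 8 h 8 min
Fri: 9:45 AM–9:44 PM = 11 h 59 min; less 30 min break → 11 h 29 min
Total worked: 39 h 22 min = 39.37 h.
Threshold 40 h → overtime 0 h 0 min, regular 39 h 22 min.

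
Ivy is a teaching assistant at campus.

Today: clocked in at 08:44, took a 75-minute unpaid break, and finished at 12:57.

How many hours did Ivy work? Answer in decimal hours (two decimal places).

Today: 08:44–12:57 = 4 h 13 min; less 75 min break → 2 h 58 min

2.97 hours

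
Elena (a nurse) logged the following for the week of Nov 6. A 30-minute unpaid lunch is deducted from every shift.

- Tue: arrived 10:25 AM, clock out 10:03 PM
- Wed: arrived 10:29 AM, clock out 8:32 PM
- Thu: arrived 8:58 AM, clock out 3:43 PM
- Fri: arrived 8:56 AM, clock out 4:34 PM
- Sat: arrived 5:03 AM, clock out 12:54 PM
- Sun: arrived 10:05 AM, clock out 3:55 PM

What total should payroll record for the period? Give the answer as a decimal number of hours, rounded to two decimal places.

46.75 hours

Tue: 10:25 AM–10:03 PM = 11 h 38 min; less 30 min break → 11 h 8 min
Wed: 10:29 AM–8:32 PM = 10 h 3 min; less 30 min break → 9 h 33 min
Thu: 8:58 AM–3:43 PM = 6 h 45 min; less 30 min break → 6 h 15 min
Fri: 8:56 AM–4:34 PM = 7 h 38 min; less 30 min break → 7 h 8 min
Sat: 5:03 AM–12:54 PM = 7 h 51 min; less 30 min break → 7 h 21 min
Sun: 10:05 AM–3:55 PM = 5 h 50 min; less 30 min break → 5 h 20 min
Total: 11 h 8 min + 9 h 33 min + 6 h 15 min + 7 h 8 min + 7 h 21 min + 5 h 20 min = 46 h 45 min.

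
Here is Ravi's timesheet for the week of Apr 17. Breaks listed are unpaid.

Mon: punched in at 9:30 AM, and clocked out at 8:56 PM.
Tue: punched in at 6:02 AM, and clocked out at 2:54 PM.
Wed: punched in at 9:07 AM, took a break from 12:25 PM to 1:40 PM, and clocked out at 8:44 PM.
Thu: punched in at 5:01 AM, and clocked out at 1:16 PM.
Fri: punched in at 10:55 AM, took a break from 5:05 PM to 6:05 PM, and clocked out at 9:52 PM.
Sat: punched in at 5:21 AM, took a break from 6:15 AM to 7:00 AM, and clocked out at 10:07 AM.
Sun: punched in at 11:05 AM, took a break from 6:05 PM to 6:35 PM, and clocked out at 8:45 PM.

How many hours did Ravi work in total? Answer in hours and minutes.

Mon: 9:30 AM–8:56 PM = 11 h 26 min
Tue: 6:02 AM–2:54 PM = 8 h 52 min
Wed: 9:07 AM–8:44 PM = 11 h 37 min; less 75 min break → 10 h 22 min
Thu: 5:01 AM–1:16 PM = 8 h 15 min
Fri: 10:55 AM–9:52 PM = 10 h 57 min; less 60 min break → 9 h 57 min
Sat: 5:21 AM–10:07 AM = 4 h 46 min; less 45 min break → 4 h 1 min
Sun: 11:05 AM–8:45 PM = 9 h 40 min; less 30 min break → 9 h 10 min
Total: 11 h 26 min + 8 h 52 min + 10 h 22 min + 8 h 15 min + 9 h 57 min + 4 h 1 min + 9 h 10 min = 62 h 3 min.

62 h 3 min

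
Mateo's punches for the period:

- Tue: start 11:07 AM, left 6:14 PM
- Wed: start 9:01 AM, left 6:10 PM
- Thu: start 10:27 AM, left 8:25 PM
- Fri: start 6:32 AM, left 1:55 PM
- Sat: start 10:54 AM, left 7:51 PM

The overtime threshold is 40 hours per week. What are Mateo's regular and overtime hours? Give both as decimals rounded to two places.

Tue: 11:07 AM–6:14 PM = 7 h 7 min
Wed: 9:01 AM–6:10 PM = 9 h 9 min
Thu: 10:27 AM–8:25 PM = 9 h 58 min
Fri: 6:32 AM–1:55 PM = 7 h 23 min
Sat: 10:54 AM–7:51 PM = 8 h 57 min
Total worked: 42 h 34 min = 42.57 h.
Threshold 40 h → overtime 2 h 34 min, regular 40 h 0 min.

Regular 40.00 hours, overtime 2.57 hours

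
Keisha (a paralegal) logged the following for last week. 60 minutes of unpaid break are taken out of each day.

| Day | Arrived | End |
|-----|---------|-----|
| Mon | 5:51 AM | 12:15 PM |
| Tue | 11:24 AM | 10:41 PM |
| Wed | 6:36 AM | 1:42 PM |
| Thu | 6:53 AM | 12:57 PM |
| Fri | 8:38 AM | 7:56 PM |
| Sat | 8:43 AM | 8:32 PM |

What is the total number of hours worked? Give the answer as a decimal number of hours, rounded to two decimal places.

47.97 hours

Mon: 5:51 AM–12:15 PM = 6 h 24 min; less 60 min break → 5 h 24 min
Tue: 11:24 AM–10:41 PM = 11 h 17 min; less 60 min break → 10 h 17 min
Wed: 6:36 AM–1:42 PM = 7 h 6 min; less 60 min break → 6 h 6 min
Thu: 6:53 AM–12:57 PM = 6 h 4 min; less 60 min break → 5 h 4 min
Fri: 8:38 AM–7:56 PM = 11 h 18 min; less 60 min break → 10 h 18 min
Sat: 8:43 AM–8:32 PM = 11 h 49 min; less 60 min break → 10 h 49 min
Total: 5 h 24 min + 10 h 17 min + 6 h 6 min + 5 h 4 min + 10 h 18 min + 10 h 49 min = 47 h 58 min.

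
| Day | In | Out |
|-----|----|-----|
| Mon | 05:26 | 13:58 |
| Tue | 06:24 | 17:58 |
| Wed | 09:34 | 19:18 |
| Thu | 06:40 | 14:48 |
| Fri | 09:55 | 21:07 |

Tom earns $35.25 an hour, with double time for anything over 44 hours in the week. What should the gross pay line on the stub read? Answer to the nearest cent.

Mon: 05:26–13:58 = 8 h 32 min
Tue: 06:24–17:58 = 11 h 34 min
Wed: 09:34–19:18 = 9 h 44 min
Thu: 06:40–14:48 = 8 h 8 min
Fri: 09:55–21:07 = 11 h 12 min
Total worked: 49 h 10 min = 2950 min.
Regular 44 h 0 min = 2640 min at $35.25/h; overtime 5 h 10 min = 310 min at $70.50/h.
Pay = (2640 × $35.25 + 310 × $70.50) ÷ 60 = $1915.25.

$1915.25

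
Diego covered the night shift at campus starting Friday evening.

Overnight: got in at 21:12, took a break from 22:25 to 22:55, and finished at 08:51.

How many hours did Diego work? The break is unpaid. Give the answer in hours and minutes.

11 h 9 min

Overnight: 21:12 → midnight = 2 h 48 min; midnight → 08:51 = 8 h 51 min; span 11 h 39 min; less 30 min break → 11 h 9 min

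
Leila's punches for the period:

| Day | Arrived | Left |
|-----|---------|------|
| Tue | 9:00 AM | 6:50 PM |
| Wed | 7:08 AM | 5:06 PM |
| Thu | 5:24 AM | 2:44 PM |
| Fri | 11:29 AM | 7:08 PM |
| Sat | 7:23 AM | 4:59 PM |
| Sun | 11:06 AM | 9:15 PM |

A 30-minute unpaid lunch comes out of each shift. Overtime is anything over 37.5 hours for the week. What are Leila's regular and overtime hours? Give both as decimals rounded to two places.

Tue: 9:00 AM–6:50 PM = 9 h 50 min; less 30 min break → 9 h 20 min
Wed: 7:08 AM–5:06 PM = 9 h 58 min; less 30 min break → 9 h 28 min
Thu: 5:24 AM–2:44 PM = 9 h 20 min; less 30 min break → 8 h 50 min
Fri: 11:29 AM–7:08 PM = 7 h 39 min; less 30 min break → 7 h 9 min
Sat: 7:23 AM–4:59 PM = 9 h 36 min; less 30 min break → 9 h 6 min
Sun: 11:06 AM–9:15 PM = 10 h 9 min; less 30 min break → 9 h 39 min
Total worked: 53 h 32 min = 53.53 h.
Threshold 37.5 h → overtime 16 h 2 min, regular 37 h 30 min.

Regular 37.50 hours, overtime 16.03 hours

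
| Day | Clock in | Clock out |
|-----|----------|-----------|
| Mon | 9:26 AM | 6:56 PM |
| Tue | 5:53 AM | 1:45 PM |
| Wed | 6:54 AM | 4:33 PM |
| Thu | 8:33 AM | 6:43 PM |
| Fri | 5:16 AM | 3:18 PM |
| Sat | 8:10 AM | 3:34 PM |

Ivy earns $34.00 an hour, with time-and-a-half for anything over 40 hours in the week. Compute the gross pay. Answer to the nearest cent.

Mon: 9:26 AM–6:56 PM = 9 h 30 min
Tue: 5:53 AM–1:45 PM = 7 h 52 min
Wed: 6:54 AM–4:33 PM = 9 h 39 min
Thu: 8:33 AM–6:43 PM = 10 h 10 min
Fri: 5:16 AM–3:18 PM = 10 h 2 min
Sat: 8:10 AM–3:34 PM = 7 h 24 min
Total worked: 54 h 37 min = 3277 min.
Regular 40 h 0 min = 2400 min at $34.00/h; overtime 14 h 37 min = 877 min at $51.00/h.
Pay = (2400 × $34.00 + 877 × $51.00) ÷ 60 = $2105.45.

$2105.45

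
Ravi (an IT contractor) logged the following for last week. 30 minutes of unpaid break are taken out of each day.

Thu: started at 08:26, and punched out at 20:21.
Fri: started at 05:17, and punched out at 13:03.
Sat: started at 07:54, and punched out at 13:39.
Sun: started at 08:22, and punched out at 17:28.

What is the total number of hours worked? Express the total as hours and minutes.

Thu: 08:26–20:21 = 11 h 55 min; less 30 min break → 11 h 25 min
Fri: 05:17–13:03 = 7 h 46 min; less 30 min break → 7 h 16 min
Sat: 07:54–13:39 = 5 h 45 min; less 30 min break → 5 h 15 min
Sun: 08:22–17:28 = 9 h 6 min; less 30 min break → 8 h 36 min
Total: 11 h 25 min + 7 h 16 min + 5 h 15 min + 8 h 36 min = 32 h 32 min.

32 h 32 min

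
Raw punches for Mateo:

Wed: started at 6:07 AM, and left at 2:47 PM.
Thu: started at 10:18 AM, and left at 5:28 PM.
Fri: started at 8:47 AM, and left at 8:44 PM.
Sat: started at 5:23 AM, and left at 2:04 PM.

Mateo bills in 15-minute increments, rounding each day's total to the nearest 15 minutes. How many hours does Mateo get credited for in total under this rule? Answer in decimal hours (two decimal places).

Wed: 6:07 AM–2:47 PM = 8 h 40 min → rounds to 8 h 45 min
Thu: 10:18 AM–5:28 PM = 7 h 10 min → rounds to 7 h 15 min
Fri: 8:47 AM–8:44 PM = 11 h 57 min → rounds to 12 h 0 min
Sat: 5:23 AM–2:04 PM = 8 h 41 min → rounds to 8 h 45 min
Total credited: 36 h 45 min.

36.75 hours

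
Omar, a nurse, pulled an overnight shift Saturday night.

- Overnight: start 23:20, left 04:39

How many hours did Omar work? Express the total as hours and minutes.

5 h 19 min

Overnight: 23:20 → midnight = 0 h 40 min; midnight → 04:39 = 4 h 39 min; span 5 h 19 min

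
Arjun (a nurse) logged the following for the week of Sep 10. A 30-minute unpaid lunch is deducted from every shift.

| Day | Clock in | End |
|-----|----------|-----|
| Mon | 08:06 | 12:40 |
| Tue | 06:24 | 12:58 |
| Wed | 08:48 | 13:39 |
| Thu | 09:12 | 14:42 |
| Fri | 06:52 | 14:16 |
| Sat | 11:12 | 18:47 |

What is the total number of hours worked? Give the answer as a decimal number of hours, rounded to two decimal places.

33.47 hours

Mon: 08:06–12:40 = 4 h 34 min; less 30 min break → 4 h 4 min
Tue: 06:24–12:58 = 6 h 34 min; less 30 min break → 6 h 4 min
Wed: 08:48–13:39 = 4 h 51 min; less 30 min break → 4 h 21 min
Thu: 09:12–14:42 = 5 h 30 min; less 30 min break → 5 h 0 min
Fri: 06:52–14:16 = 7 h 24 min; less 30 min break → 6 h 54 min
Sat: 11:12–18:47 = 7 h 35 min; less 30 min break → 7 h 5 min
Total: 4 h 4 min + 6 h 4 min + 4 h 21 min + 5 h 0 min + 6 h 54 min + 7 h 5 min = 33 h 28 min.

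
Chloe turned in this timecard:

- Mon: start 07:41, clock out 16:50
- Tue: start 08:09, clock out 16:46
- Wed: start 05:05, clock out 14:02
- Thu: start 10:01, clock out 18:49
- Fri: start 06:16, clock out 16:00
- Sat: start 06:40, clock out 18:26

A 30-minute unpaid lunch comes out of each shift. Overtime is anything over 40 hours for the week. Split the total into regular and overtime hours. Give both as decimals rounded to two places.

Mon: 07:41–16:50 = 9 h 9 min; less 30 min break → 8 h 39 min
Tue: 08:09–16:46 = 8 h 37 min; less 30 min break → 8 h 7 min
Wed: 05:05–14:02 = 8 h 57 min; less 30 min break → 8 h 27 min
Thu: 10:01–18:49 = 8 h 48 min; less 30 min break → 8 h 18 min
Fri: 06:16–16:00 = 9 h 44 min; less 30 min break → 9 h 14 min
Sat: 06:40–18:26 = 11 h 46 min; less 30 min break → 11 h 16 min
Total worked: 54 h 1 min = 54.02 h.
Threshold 40 h → overtime 14 h 1 min, regular 40 h 0 min.

Regular 40.00 hours, overtime 14.02 hours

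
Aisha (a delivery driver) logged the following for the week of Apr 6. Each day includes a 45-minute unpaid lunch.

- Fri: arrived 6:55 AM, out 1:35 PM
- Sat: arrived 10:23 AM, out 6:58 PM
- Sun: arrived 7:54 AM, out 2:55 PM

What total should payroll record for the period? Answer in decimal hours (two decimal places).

Fri: 6:55 AM–1:35 PM = 6 h 40 min; less 45 min break → 5 h 55 min
Sat: 10:23 AM–6:58 PM = 8 h 35 min; less 45 min break → 7 h 50 min
Sun: 7:54 AM–2:55 PM = 7 h 1 min; less 45 min break → 6 h 16 min
Total: 5 h 55 min + 7 h 50 min + 6 h 16 min = 20 h 1 min.

20.02 hours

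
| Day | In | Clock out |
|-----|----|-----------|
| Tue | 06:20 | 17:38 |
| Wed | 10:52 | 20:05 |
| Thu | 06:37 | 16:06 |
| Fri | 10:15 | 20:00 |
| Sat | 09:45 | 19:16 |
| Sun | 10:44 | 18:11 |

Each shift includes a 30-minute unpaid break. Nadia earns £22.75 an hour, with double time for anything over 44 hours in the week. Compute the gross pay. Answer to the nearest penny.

£1443.11

Tue: 06:20–17:38 = 11 h 18 min; less 30 min break → 10 h 48 min
Wed: 10:52–20:05 = 9 h 13 min; less 30 min break → 8 h 43 min
Thu: 06:37–16:06 = 9 h 29 min; less 30 min break → 8 h 59 min
Fri: 10:15–20:00 = 9 h 45 min; less 30 min break → 9 h 15 min
Sat: 09:45–19:16 = 9 h 31 min; less 30 min break → 9 h 1 min
Sun: 10:44–18:11 = 7 h 27 min; less 30 min break → 6 h 57 min
Total worked: 53 h 43 min = 3223 min.
Regular 44 h 0 min = 2640 min at £22.75/h; overtime 9 h 43 min = 583 min at £45.50/h.
Pay = (2640 × £22.75 + 583 × £45.50) ÷ 60 = £1443.11.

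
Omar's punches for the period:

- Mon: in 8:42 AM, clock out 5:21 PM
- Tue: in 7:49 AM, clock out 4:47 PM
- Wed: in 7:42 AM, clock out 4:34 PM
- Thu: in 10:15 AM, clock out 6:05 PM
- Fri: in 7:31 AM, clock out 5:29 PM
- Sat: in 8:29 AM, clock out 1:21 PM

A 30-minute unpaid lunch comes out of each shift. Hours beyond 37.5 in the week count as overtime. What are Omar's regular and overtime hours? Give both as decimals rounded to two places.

Regular 37.50 hours, overtime 8.65 hours

Mon: 8:42 AM–5:21 PM = 8 h 39 min; less 30 min break → 8 h 9 min
Tue: 7:49 AM–4:47 PM = 8 h 58 min; less 30 min break → 8 h 28 min
Wed: 7:42 AM–4:34 PM = 8 h 52 min; less 30 min break → 8 h 22 min
Thu: 10:15 AM–6:05 PM = 7 h 50 min; less 30 min break → 7 h 20 min
Fri: 7:31 AM–5:29 PM = 9 h 58 min; less 30 min break → 9 h 28 min
Sat: 8:29 AM–1:21 PM = 4 h 52 min; less 30 min break → 4 h 22 min
Total worked: 46 h 9 min = 46.15 h.
Threshold 37.5 h → overtime 8 h 39 min, regular 37 h 30 min.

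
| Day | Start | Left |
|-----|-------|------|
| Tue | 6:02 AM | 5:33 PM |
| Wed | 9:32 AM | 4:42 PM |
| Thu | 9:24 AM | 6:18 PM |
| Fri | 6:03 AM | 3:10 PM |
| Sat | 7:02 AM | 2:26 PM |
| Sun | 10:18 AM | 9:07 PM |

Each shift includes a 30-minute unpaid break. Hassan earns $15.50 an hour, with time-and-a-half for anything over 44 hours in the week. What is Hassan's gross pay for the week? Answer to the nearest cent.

Tue: 6:02 AM–5:33 PM = 11 h 31 min; less 30 min break → 11 h 1 min
Wed: 9:32 AM–4:42 PM = 7 h 10 min; less 30 min break → 6 h 40 min
Thu: 9:24 AM–6:18 PM = 8 h 54 min; less 30 min break → 8 h 24 min
Fri: 6:03 AM–3:10 PM = 9 h 7 min; less 30 min break → 8 h 37 min
Sat: 7:02 AM–2:26 PM = 7 h 24 min; less 30 min break → 6 h 54 min
Sun: 10:18 AM–9:07 PM = 10 h 49 min; less 30 min break → 10 h 19 min
Total worked: 51 h 55 min = 3115 min.
Regular 44 h 0 min = 2640 min at $15.50/h; overtime 7 h 55 min = 475 min at $23.25/h.
Pay = (2640 × $15.50 + 475 × $23.25) ÷ 60 = $866.06.

$866.06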